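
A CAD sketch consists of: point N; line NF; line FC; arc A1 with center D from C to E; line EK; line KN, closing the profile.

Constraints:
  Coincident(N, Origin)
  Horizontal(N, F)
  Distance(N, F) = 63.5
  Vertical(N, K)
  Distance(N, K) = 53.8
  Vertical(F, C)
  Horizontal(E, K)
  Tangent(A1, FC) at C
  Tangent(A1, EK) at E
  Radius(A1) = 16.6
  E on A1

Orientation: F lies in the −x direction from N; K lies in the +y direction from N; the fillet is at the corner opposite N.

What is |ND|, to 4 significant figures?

59.86

NK is vertical with |NK| = 53.8 and K on the +y side, so K = (0.000, 53.80). The virtual corner opposite N is at (-63.50, 53.80). Tangency of A1 to FC means the radius DC is perpendicular to FC and the tangent condition forces DE to be normal to EK, with radius 16.6, so the center D sits 16.6 in from both sides at D = (-46.90, 37.20). Then |ND| = |D − N| = 59.86.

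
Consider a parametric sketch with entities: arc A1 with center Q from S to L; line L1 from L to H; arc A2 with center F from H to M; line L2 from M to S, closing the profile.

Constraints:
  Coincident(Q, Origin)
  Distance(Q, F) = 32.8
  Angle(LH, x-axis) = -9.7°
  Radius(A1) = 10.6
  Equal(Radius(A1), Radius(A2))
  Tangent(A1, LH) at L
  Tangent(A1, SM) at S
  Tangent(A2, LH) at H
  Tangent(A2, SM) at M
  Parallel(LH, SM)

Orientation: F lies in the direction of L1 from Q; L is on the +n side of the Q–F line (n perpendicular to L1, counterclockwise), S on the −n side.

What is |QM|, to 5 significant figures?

34.470

Tangency of A1 to both parallel lines with radius 10.6 puts L and S at Q ± 10.6·n: L = (1.7860, 10.448), S = (-1.7860, -10.448). Equal radii place H and M the same way about F: H = F + 10.6·n = (34.117, 4.9220), M = F − 10.6·n = (30.545, -15.975). Then |QM| = |M − Q| = 34.470.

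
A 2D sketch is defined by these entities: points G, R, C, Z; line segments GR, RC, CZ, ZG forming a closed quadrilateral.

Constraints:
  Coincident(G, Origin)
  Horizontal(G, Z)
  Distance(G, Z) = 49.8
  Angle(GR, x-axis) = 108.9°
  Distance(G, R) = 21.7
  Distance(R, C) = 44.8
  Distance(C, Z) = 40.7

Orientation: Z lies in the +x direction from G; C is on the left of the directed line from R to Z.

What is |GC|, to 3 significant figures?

51.0

G is at the origin; GZ is horizontal with |GZ| = 49.8 and Z in +x, so Z = (49.8, 0). GR runs at 108.9° with |GR| = 21.7, so R = (-7.03, 20.5). C is determined by |RC| = 44.8 and |CZ| = 40.7 together: it lies at the intersection of circle(R, 44.8) and circle(Z, 40.7). With |RZ| = 60.4, the foot of the radical line on RZ is 33.1 from R and the perpendicular offset is √(44.8² − 33.1²) = 30.2. Taking the left-of-RZ solution: C = (34.4, 37.7).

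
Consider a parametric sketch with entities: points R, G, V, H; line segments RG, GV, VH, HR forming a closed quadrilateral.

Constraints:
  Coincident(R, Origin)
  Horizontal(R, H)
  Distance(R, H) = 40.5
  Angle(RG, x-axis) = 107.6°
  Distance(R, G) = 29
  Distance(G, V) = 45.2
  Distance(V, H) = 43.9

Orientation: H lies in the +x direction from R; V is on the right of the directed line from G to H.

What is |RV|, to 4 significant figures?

16.72

R is at the origin; R and H share the same y with |RH| = 40.5 and H in +x, so H = (40.5, 0). RG runs at 107.6° with |RG| = 29.0, so G = (-8.769, 27.64). V is determined by |GV| = 45.2 and |VH| = 43.9 together: it lies at the intersection of circle(G, 45.2) and circle(H, 43.9). With |GH| = 56.49, the foot of the radical line on GH is 29.27 from G and the perpendicular offset is √(45.2² − 29.27²) = 34.44. Taking the right-of-GH solution: V = (-0.09253, -16.72).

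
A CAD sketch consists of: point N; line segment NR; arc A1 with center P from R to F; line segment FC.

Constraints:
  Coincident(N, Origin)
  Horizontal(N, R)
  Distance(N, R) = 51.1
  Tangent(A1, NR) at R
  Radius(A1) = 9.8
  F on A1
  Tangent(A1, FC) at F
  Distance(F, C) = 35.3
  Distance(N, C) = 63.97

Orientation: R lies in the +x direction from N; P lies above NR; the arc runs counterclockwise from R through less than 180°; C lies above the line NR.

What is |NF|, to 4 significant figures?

61.55

Checks: N = (0.00, 0.00) ✓; |PF| = 9.800 ✓; ∠(PF, FC) = 90.00° ✓; |FC| = 35.30 ✓; |NC| = 63.97 ✓.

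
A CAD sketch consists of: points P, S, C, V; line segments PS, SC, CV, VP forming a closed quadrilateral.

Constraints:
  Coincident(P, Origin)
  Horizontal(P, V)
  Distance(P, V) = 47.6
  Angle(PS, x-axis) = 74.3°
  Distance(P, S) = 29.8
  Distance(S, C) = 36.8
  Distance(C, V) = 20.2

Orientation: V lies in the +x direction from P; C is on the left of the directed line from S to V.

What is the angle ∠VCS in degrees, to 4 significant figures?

114.8°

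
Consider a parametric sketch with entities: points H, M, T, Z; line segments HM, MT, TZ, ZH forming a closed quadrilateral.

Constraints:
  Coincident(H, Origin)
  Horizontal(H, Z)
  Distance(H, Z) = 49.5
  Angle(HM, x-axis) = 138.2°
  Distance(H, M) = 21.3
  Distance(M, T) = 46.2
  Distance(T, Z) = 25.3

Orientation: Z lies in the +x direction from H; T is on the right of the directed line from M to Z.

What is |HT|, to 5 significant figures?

26.131

H is at the origin; H and Z share the same y with |HZ| = 49.5 and Z in +x, so Z = (49.5, 0). HM runs at 138.2° with |HM| = 21.3, so M = (-15.879, 14.197). T is determined by |MT| = 46.2 and |TZ| = 25.3 together: it lies at the intersection of circle(M, 46.2) and circle(Z, 25.3). With |MZ| = 66.902, the foot of the radical line on MZ is 44.619 from M and the perpendicular offset is √(46.2² − 44.619²) = 11.981. Taking the right-of-MZ solution: T = (25.182, -6.9800).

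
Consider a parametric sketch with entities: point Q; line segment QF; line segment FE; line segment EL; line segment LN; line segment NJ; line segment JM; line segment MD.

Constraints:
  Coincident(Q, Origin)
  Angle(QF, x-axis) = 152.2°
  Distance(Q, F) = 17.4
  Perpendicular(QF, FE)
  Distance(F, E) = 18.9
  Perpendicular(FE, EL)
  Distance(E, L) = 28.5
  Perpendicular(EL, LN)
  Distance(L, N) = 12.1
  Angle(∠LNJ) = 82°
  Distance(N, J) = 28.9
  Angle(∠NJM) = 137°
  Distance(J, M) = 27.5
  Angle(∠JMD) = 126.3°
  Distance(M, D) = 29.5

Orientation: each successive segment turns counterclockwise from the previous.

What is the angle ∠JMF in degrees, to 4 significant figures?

10.58°

Q is at the origin; QF runs at 152.2° with length 17.4, so F = (-15.39, 8.115). QF is perpendicular to FE, so FE runs at -117.8°; with |FE| = 18.9, E = (-24.21, -8.603). The perpendicularity gives EL at right angles to FE, so EL runs at -27.80°; with |EL| = 28.5, L = (1.004, -21.90). The perpendicularity gives LN at right angles to EL, so LN runs at 62.20°; with |LN| = 12.1, N = (6.647, -11.19). ∠LNJ = 82.0° gives NJ at 160.2° from the x-axis; with |NJ| = 28.9, J = (-20.54, -1.403). ∠NJM = 137.0° gives JM at -156.8° from the x-axis; with |JM| = 27.5, M = (-45.82, -12.24). Then cos ∠JMF = MJ·MF / (|MJ||MF|), giving 10.58°.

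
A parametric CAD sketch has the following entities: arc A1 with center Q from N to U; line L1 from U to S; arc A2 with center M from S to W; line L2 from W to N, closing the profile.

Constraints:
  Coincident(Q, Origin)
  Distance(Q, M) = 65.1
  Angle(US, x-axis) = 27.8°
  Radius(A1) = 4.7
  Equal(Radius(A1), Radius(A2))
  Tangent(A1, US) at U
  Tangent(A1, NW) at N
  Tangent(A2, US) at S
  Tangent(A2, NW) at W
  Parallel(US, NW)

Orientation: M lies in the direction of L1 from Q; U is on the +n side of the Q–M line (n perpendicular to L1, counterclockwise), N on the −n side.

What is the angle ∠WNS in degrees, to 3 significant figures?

8.22°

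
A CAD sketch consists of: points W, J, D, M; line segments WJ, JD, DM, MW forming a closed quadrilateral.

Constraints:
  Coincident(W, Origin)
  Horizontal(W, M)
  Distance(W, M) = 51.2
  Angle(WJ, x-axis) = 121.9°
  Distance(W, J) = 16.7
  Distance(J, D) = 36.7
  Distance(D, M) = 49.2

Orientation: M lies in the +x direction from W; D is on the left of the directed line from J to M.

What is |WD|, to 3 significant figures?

42.3

Checks: |WM| = 51.20 ✓; |WJ| = 16.70 ✓; |JD| = 36.70 ✓; |DM| = 49.20 ✓.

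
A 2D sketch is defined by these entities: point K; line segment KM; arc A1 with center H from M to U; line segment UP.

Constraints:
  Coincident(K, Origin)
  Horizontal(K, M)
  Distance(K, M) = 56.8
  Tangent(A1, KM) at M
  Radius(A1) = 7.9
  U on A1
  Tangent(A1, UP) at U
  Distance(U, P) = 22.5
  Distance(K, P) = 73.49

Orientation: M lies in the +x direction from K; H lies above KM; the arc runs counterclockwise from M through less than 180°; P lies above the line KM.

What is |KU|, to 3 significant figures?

65.0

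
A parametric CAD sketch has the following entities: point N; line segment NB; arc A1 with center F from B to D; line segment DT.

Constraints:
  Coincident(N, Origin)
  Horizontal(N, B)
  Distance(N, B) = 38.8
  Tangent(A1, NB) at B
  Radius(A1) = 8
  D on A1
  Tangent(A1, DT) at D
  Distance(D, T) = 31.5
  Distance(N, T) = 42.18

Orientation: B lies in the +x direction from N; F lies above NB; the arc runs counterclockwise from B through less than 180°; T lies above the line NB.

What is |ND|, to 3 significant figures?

46.5

Checks: |NB| = 38.80 ✓; ∠(FB, BN) = 90.00° ✓; |FD| = 8.000 ✓; ∠(FD, DT) = 90.00° ✓; |DT| = 31.50 ✓; |NT| = 42.18 ✓.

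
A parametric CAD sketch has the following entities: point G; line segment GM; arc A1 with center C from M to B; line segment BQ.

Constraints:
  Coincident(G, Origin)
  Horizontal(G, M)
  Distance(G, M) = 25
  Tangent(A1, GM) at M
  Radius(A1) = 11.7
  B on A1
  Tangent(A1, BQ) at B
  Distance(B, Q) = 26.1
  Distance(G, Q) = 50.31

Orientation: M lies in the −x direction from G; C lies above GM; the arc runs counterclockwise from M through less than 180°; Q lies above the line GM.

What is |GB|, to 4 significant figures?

24.24

Checks: |CB| = 11.70 ✓; ∠(CB, BQ) = 90.00° ✓; |BQ| = 26.10 ✓; |GQ| = 50.31 ✓.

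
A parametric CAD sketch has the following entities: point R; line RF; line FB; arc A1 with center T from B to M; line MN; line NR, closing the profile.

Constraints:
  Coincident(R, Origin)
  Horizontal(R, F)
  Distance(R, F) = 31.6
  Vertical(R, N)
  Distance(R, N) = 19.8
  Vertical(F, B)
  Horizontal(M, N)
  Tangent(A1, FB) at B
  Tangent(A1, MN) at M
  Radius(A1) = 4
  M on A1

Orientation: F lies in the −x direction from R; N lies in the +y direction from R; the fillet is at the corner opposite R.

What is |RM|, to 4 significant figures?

33.97

R is at the origin; R and F share the same y with |RF| = 31.6 and F on the −x side, so F = (-31.60, 0.000). R and N share the same x with |RN| = 19.8 and N on the +y side, so N = (0.000, 19.80). The virtual corner opposite R is at (-31.60, 19.80). Since A1 is tangent to FB there, TB ⟂ FB and the tangent condition forces TM to be normal to MN, with radius 4.0, so the center T sits 4.0 in from both sides at T = (-27.60, 15.80). That places the tangent points at B = (-31.60, 15.80) on FB and M = (-27.60, 19.80) on MN. Then |RM| = |M − R| = 33.97.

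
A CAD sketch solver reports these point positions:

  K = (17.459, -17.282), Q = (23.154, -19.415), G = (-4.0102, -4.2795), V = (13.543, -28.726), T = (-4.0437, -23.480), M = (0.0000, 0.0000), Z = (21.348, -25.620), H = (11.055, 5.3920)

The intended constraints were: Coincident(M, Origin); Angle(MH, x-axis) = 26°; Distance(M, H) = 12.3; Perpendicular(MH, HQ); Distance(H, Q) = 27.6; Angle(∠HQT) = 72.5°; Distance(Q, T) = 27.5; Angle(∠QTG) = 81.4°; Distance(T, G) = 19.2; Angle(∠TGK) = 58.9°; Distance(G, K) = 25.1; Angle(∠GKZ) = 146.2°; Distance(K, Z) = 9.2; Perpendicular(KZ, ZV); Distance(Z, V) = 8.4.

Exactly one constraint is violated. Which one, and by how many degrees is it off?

Perpendicular(KZ, ZV) — off by 3.31°.

M = (0.00, 0.00) ✓; MH at 26.00° ✓; |MH| = 12.30 ✓; ∠(MH, HQ) = 90.00° ✓; |HQ| = 27.60 ✓; ∠HQT = 72.50° ✓; |QT| = 27.50 ✓; ∠QTG = 81.40° ✓; |TG| = 19.20 ✓; ∠TGK = 58.90° ✓; |GK| = 25.10 ✓; ∠GKZ = 146.2° ✓; |KZ| = 9.200 ✓; ∠(KZ, ZV) = 93.31° ✗; |ZV| = 8.400 ✓.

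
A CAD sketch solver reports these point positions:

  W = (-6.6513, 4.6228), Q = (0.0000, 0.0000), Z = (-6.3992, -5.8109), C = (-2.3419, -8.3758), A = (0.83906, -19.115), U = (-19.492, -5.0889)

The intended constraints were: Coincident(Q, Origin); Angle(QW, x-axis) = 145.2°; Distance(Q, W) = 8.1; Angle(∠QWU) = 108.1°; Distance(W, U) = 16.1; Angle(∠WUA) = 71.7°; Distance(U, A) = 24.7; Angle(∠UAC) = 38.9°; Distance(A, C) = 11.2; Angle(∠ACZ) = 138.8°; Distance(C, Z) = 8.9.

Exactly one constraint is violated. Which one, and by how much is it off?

Distance(C, Z) = 8.9 — off by 4.10.

Q = (0.00, 0.00) ✓; QW at 145.2° ✓; |QW| = 8.100 ✓; ∠QWU = 108.1° ✓; |WU| = 16.10 ✓; ∠WUA = 71.70° ✓; |UA| = 24.70 ✓; ∠UAC = 38.90° ✓; |AC| = 11.20 ✓; ∠ACZ = 138.8° ✓; |CZ| = 4.800 ✗.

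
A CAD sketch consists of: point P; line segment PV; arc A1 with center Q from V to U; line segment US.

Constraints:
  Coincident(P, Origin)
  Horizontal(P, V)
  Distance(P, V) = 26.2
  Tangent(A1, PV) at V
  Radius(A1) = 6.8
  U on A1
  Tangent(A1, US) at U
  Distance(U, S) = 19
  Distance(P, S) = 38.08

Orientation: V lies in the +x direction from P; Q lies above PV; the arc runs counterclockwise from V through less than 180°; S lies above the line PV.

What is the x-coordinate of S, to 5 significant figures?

26.885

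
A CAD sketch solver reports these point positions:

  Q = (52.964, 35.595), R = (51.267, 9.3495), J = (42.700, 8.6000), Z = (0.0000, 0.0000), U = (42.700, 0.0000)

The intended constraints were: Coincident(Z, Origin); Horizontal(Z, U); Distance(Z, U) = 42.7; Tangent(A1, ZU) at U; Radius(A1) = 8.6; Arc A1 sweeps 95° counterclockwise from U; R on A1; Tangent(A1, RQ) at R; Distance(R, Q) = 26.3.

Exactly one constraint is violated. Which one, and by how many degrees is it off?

Tangent(A1, RQ) at R — off by 8.70°.

Z = (0.00, 0.00) ✓; Z.y = 0.00, U.y = 0.00 ✓; |ZU| = 42.70 ✓; ∠(JU, UZ) = 90.00° ✓; |JU| = 8.600 ✓; bearing(J→R) − bearing(J→U) = 95.00° ✓; |JR| = 8.600 ✓; ∠(JR, RQ) = 98.70° ✗; |RQ| = 26.30 ✓.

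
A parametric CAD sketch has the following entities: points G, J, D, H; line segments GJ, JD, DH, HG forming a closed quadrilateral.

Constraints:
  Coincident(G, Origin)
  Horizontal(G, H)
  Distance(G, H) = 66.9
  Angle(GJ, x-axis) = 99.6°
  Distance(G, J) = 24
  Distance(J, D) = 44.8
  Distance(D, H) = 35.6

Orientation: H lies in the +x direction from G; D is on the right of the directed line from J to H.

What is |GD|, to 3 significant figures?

31.7

G is at the origin; GH is horizontal with |GH| = 66.9 and H in +x, so H = (66.9, 0). GJ runs at 99.6° with |GJ| = 24.0, so J = (-4.00, 23.7). D is determined by |JD| = 44.8 and |DH| = 35.6 together: it lies at the intersection of circle(J, 44.8) and circle(H, 35.6). With |JH| = 74.7, the foot of the radical line on JH is 42.3 from J and the perpendicular offset is √(44.8² − 42.3²) = 14.7. Taking the right-of-JH solution: D = (31.5, -3.67).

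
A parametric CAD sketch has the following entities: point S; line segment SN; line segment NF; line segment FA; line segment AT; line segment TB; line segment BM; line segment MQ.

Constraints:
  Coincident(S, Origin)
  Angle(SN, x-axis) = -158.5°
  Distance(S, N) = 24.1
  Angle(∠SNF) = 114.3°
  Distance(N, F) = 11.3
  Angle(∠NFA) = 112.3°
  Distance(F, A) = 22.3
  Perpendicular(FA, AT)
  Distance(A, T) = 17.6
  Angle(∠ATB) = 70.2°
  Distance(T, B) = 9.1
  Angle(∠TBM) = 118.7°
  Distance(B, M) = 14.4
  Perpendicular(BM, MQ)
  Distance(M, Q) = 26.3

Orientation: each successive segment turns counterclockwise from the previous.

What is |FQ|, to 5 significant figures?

37.683

∠TBM = 118.7° gives BM at -124.00° from the x-axis; with |BM| = 14.4, M = (-12.428, -24.738). The perpendicularity gives MQ at right angles to BM, so MQ runs at -34.000°; with |MQ| = 26.3, Q = (9.3752, -39.445). Then |FQ| = |Q − F| = 37.683.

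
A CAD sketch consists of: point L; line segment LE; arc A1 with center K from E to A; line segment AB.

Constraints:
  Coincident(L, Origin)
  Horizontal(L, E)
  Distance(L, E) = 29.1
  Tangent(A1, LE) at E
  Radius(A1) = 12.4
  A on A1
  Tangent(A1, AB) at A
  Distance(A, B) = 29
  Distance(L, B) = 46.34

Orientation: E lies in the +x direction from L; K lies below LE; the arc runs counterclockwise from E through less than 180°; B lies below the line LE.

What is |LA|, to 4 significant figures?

21.42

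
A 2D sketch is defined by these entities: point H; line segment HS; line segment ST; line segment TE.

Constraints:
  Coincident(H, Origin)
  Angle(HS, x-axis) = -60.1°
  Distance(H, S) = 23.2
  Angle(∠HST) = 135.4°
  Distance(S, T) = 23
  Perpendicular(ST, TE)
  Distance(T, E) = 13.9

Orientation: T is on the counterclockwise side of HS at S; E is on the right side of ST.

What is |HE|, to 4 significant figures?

49.73

H is at the origin; HS runs at -60.1° with length 23.2, so S = 23.2·(cos -60.1°, sin -60.1°) = (11.56, -20.11). ∠HST = 135.4°, so ST runs at -60.1° + (180° − 135.4°) = -15.50° from the x-axis; with |ST| = 23.0, T = S + 23.0·(cos -15.50°, sin -15.50°) = (33.73, -26.26). ST ⟂ TE; with |TE| = 13.9 on the right of ST, E = T + 13.9·(-0.2672, -0.9636) = (30.01, -39.65). Then |HE| = |E − H| = 49.73.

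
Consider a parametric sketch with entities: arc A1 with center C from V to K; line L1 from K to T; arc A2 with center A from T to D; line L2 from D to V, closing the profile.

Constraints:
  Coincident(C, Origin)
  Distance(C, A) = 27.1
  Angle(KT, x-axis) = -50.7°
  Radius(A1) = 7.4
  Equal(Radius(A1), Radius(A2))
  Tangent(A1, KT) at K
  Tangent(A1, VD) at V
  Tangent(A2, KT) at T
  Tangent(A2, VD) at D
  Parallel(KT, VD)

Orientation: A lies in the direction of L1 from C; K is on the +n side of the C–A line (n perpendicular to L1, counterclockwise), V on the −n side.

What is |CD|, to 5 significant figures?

28.092

The slot axis is L1's direction at -50.7°, so u = (cos -50.7°, sin -50.7°) = (0.63338, -0.77384) and n = (−sin -50.7°, cos -50.7°) = (0.77384, 0.63338). C is at the origin and A lies 27.1 along u from C, so A = 27.1·u = (17.165, -20.971). Tangency of A1 to both parallel lines with radius 7.4 puts K and V at C ± 7.4·n: K = (5.7264, 4.6870), V = (-5.7264, -4.6870). Equal radii place T and D the same way about A: T = A + 7.4·n = (22.891, -16.284), D = A − 7.4·n = (11.438, -25.658). Then |CD| = |D − C| = 28.092.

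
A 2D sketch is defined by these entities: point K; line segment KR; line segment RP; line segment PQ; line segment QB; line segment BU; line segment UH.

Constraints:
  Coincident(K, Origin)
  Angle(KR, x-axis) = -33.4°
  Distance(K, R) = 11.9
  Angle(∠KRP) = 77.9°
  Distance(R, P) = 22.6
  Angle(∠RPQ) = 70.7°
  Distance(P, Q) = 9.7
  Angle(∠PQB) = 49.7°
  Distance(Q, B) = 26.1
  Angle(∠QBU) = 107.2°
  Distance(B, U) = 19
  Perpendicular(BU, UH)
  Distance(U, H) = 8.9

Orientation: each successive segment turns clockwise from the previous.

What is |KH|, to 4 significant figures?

40.29

K is at the origin; KR runs at -33.4° with length 11.9, so R = (9.935, -6.551). ∠KRP = 77.9° gives RP at -135.5° from the x-axis; with |RP| = 22.6, P = (-6.185, -22.39). ∠RPQ = 70.7° gives PQ at 115.2° from the x-axis; with |PQ| = 9.7, Q = (-10.31, -13.61). ∠PQB = 49.7° gives QB at -15.10° from the x-axis; with |QB| = 26.1, B = (14.88, -20.41). ∠QBU = 107.2° gives BU at -87.90° from the x-axis; with |BU| = 19.0, U = (15.58, -39.40). BU ⟂ UH, so UH runs at -177.9°; with |UH| = 8.9, H = (6.686, -39.73). Then |KH| = |H − K| = 40.29.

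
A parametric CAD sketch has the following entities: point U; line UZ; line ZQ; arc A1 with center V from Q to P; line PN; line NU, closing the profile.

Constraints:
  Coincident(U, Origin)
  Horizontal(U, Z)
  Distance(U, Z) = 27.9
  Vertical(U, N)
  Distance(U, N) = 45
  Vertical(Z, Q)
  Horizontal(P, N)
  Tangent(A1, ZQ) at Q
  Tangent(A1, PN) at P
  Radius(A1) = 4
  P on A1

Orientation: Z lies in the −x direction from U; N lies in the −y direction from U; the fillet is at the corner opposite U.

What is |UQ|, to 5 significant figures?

49.592

U is at the origin; UZ is horizontal with |UZ| = 27.9 and Z on the −x side, so Z = (-27.900, 0.0000). U and N share the same x with |UN| = 45.0 and N on the −y side, so N = (0.0000, -45.000). The virtual corner opposite U is at (-27.900, -45.000). Tangency of A1 to ZQ means the radius VQ is perpendicular to ZQ and the tangent condition forces VP to be normal to PN, with radius 4.0, so the center V sits 4.0 in from both sides at V = (-23.900, -41.000). That places the tangent points at Q = (-27.900, -41.000) on ZQ and P = (-23.900, -45.000) on PN. Then |UQ| = |Q − U| = 49.592.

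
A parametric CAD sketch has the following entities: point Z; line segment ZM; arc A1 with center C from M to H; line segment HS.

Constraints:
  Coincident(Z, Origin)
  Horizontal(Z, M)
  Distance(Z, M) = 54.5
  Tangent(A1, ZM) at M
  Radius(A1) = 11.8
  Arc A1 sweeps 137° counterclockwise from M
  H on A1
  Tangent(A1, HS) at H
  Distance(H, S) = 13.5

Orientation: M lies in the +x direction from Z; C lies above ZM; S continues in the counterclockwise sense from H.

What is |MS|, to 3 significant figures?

29.7

On A1, M sits at bearing -90° from C; a 137° counterclockwise sweep puts H at bearing 47°, so H = C + 11.8·(cos 47°, sin 47°) = (62.5, 20.4). The tangent condition forces CH to be normal to HS, so HS runs along (−sin 47°, cos 47°); with |HS| = 13.5, S = (52.7, 29.6). Then |MS| = |S − M| = 29.7.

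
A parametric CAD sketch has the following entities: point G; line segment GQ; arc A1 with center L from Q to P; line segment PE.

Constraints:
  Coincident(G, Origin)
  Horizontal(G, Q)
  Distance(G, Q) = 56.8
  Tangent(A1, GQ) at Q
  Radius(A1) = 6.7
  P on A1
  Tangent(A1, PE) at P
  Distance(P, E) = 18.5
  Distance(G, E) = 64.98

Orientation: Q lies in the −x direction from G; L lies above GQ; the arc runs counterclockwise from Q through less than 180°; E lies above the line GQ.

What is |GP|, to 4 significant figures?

51.81

Checks: |LP| = 6.700 ✓; ∠(LP, PE) = 90.00° ✓; |PE| = 18.50 ✓; |GE| = 64.98 ✓.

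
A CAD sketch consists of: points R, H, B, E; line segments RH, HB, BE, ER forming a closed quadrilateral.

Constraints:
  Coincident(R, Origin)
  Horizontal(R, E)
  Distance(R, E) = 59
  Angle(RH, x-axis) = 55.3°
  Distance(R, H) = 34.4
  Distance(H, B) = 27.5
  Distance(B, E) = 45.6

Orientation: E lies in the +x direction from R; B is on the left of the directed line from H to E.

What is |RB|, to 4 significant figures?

60.60

Checks: |HB| = 27.50 ✓; |BE| = 45.60 ✓.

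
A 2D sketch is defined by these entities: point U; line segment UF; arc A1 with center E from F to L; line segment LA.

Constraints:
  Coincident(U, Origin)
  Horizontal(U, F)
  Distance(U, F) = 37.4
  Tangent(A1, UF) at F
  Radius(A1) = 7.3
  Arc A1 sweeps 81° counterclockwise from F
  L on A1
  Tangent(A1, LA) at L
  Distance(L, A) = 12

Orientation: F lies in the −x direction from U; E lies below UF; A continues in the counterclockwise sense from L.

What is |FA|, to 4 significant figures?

20.17

U is at the origin; UF is horizontal with |UF| = 37.4 and F on the −x side, so F = (-37.40, 0.000). Since A1 is tangent to UF there, EF ⟂ UF, so E = F + (0, -7.3) = (-37.40, -7.300). On A1, F sits at bearing 90° from E; an 81° counterclockwise sweep puts L at bearing 171°, so L = E + 7.3·(cos 171°, sin 171°) = (-44.61, -6.158). A1 meets LA tangentially, so EL is at right angles to LA, so LA runs along (−sin 171°, cos 171°); with |LA| = 12.0, A = (-46.49, -18.01). Then |FA| = |A − F| = 20.17.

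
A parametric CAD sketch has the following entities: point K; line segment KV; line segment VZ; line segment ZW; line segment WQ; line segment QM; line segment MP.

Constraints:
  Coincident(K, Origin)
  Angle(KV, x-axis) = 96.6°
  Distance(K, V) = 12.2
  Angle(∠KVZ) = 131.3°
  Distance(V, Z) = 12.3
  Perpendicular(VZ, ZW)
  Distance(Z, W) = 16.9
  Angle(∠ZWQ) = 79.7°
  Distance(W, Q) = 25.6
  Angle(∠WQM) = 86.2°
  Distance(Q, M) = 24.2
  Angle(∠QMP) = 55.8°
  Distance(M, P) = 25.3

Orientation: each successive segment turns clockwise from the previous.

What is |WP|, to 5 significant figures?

9.4834

∠WQM = 86.2° gives QM at 123.80° from the x-axis; with |QM| = 24.2, M = (-14.362, 14.405). ∠QMP = 55.8° gives MP at -0.40000° from the x-axis; with |MP| = 25.3, P = (10.938, 14.229). Then |WP| = |P − W| = 9.4834.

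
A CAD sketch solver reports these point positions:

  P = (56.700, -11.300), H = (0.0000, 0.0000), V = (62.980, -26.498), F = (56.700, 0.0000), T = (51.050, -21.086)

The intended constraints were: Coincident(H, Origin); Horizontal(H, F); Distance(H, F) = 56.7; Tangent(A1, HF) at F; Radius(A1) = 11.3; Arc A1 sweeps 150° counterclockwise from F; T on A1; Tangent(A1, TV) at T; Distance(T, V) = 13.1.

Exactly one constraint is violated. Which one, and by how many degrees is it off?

Tangent(A1, TV) at T — off by 5.60°.

H = (0.00, 0.00) ✓; H.y = 0.00, F.y = 0.00 ✓; |HF| = 56.70 ✓; ∠(PF, FH) = 90.00° ✓; |PF| = 11.30 ✓; bearing(P→T) − bearing(P→F) = 150.0° ✓; |PT| = 11.30 ✓; ∠(PT, TV) = 84.40° ✗; |TV| = 13.10 ✓.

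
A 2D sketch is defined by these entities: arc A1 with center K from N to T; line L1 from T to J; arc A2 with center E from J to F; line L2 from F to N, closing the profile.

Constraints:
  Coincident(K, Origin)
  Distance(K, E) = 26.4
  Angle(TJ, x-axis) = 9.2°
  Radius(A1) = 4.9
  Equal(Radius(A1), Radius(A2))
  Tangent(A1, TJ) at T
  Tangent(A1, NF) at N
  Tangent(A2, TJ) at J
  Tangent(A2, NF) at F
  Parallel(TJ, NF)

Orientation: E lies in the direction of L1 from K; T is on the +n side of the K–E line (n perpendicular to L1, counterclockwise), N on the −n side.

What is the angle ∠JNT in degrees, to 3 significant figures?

69.6°

The slot axis is L1's direction at 9.2°, so u = (cos 9.2°, sin 9.2°) = (0.987, 0.160) and n = (−sin 9.2°, cos 9.2°) = (-0.160, 0.987). K is at the origin and E lies 26.4 along u from K, so E = 26.4·u = (26.1, 4.22). Tangency of A1 to both parallel lines with radius 4.9 puts T and N at K ± 4.9·n: T = (-0.783, 4.84), N = (0.783, -4.84). Equal radii place J and F the same way about E: J = E + 4.9·n = (25.3, 9.06), F = E − 4.9·n = (26.8, -0.616). Then cos ∠JNT = NJ·NT / (|NJ||NT|), giving 69.6°.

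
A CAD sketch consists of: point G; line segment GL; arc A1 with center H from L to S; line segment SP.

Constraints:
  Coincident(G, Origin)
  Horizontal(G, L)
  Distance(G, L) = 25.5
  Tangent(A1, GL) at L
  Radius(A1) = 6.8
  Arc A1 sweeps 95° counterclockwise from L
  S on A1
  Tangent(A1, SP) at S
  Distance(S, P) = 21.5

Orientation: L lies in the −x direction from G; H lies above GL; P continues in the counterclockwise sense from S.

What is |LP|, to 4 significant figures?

29.22

G is at the origin; G and L share the same y with |GL| = 25.5 and L on the −x side, so L = (-25.50, 0.000). Tangency of A1 to GL means the radius HL is perpendicular to GL, so H = L + (0, 6.8) = (-25.50, 6.800). On A1, L sits at bearing -90° from H; a 95° counterclockwise sweep puts S at bearing 5°, so S = H + 6.8·(cos 5°, sin 5°) = (-18.73, 7.393). Tangency of A1 to SP means the radius HS is perpendicular to SP, so SP runs along (−sin 5°, cos 5°); with |SP| = 21.5, P = (-20.60, 28.81). Then |LP| = |P − L| = 29.22.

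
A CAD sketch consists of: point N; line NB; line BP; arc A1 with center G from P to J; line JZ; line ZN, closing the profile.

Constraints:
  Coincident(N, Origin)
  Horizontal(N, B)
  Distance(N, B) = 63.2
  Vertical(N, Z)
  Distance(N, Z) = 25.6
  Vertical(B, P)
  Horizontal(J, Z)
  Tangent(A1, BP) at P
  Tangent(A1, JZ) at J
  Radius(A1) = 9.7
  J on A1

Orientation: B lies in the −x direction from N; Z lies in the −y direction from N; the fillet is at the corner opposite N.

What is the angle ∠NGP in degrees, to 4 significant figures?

163.4°

N is at the origin; N and B share the same y with |NB| = 63.2 and B on the −x side, so B = (-63.20, 0.000). NZ is vertical with |NZ| = 25.6 and Z on the −y side, so Z = (0.000, -25.60). The virtual corner opposite N is at (-63.20, -25.60). Since A1 is tangent to BP there, GP ⟂ BP and A1 meets JZ tangentially, so GJ is at right angles to JZ, with radius 9.7, so the center G sits 9.7 in from both sides at G = (-53.50, -15.90). That places the tangent points at P = (-63.20, -15.90) on BP and J = (-53.50, -25.60) on JZ. Then cos ∠NGP = GN·GP / (|GN||GP|), giving 163.4°.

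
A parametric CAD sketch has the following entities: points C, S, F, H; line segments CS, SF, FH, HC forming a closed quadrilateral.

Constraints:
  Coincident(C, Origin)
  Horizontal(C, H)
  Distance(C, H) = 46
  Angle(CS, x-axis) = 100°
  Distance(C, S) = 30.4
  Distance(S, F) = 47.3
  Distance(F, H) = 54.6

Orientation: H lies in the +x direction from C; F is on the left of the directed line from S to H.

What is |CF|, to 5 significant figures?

64.395

C is at the origin; CH is horizontal with |CH| = 46.0 and H in +x, so H = (46.0, 0). CS runs at 100.0° with |CS| = 30.4, so S = (-5.2789, 29.938). F is determined by |SF| = 47.3 and |FH| = 54.6 together: it lies at the intersection of circle(S, 47.3) and circle(H, 54.6). With |SH| = 59.379, the foot of the radical line on SH is 23.426 from S and the perpendicular offset is √(47.3² − 23.426²) = 41.092. Taking the left-of-SH solution: F = (35.669, 53.614).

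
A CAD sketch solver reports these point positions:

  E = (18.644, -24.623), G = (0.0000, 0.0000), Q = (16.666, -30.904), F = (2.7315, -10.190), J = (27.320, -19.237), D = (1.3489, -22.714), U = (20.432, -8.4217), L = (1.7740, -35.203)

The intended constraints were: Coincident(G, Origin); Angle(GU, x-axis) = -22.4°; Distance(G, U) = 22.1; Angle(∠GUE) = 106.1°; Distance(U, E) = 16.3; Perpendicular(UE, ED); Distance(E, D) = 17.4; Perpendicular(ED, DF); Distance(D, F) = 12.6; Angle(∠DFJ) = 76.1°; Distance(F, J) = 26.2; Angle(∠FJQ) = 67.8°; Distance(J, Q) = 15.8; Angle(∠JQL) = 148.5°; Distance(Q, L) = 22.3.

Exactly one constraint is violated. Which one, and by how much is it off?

Distance(Q, L) = 22.3 — off by 6.80.

G = (0.00, 0.00) ✓; GU at -22.40° ✓; |GU| = 22.10 ✓; ∠GUE = 106.1° ✓; |UE| = 16.30 ✓; ∠(UE, ED) = 90.00° ✓; |ED| = 17.40 ✓; ∠(ED, DF) = 90.00° ✓; |DF| = 12.60 ✓; ∠DFJ = 76.10° ✓; |FJ| = 26.20 ✓; ∠FJQ = 67.80° ✓; |JQ| = 15.80 ✓; ∠JQL = 148.5° ✓; |QL| = 15.50 ✗.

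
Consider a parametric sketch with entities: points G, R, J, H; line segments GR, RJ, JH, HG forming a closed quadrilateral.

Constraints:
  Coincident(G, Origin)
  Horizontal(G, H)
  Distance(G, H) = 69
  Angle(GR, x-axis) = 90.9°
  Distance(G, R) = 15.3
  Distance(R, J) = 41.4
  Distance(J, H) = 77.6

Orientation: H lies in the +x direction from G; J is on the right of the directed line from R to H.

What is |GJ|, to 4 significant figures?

26.25

Checks: |RJ| = 41.40 ✓; |JH| = 77.60 ✓.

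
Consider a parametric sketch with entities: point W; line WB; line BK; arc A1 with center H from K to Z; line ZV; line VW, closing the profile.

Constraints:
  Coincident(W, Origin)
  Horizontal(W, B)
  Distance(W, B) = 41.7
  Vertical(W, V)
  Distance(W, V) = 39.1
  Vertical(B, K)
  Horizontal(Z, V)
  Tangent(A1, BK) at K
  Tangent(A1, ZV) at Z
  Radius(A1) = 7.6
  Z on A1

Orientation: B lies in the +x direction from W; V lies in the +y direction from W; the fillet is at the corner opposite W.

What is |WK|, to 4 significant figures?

52.26

W is at the origin; WB is horizontal with |WB| = 41.7 and B on the +x side, so B = (41.70, 0.000). W and V share the same x with |WV| = 39.1 and V on the +y side, so V = (0.000, 39.10). The virtual corner opposite W is at (41.70, 39.10). The tangent condition forces HK to be normal to BK and A1 meets ZV tangentially, so HZ is at right angles to ZV, with radius 7.6, so the center H sits 7.6 in from both sides at H = (34.10, 31.50). That places the tangent points at K = (41.70, 31.50) on BK and Z = (34.10, 39.10) on ZV. Then |WK| = |K − W| = 52.26.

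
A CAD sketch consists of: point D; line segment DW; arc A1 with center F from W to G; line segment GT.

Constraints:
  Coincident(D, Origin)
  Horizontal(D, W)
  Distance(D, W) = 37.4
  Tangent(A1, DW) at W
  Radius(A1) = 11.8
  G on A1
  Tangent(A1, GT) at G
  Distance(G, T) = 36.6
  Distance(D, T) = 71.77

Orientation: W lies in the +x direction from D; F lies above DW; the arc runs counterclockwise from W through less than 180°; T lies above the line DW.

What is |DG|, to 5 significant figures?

50.007

Checks: ∠(FW, WD) = 90.00° ✓; |FG| = 11.80 ✓; ∠(FG, GT) = 90.00° ✓; |GT| = 36.60 ✓; |DT| = 71.77 ✓.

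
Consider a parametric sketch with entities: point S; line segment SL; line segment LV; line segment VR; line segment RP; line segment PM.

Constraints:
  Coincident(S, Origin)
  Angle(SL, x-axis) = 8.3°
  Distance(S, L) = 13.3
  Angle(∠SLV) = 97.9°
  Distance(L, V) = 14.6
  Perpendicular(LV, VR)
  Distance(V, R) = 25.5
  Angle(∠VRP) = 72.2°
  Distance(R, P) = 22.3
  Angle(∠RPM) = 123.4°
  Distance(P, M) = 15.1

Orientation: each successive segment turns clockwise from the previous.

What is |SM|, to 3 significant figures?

12.7

S is at the origin; SL runs at 8.3° with length 13.3, so L = (13.2, 1.92). ∠SLV = 97.9° gives LV at -73.8° from the x-axis; with |LV| = 14.6, V = (17.2, -12.1). The perpendicularity gives VR at right angles to LV, so VR runs at -164°; with |VR| = 25.5, R = (-7.25, -19.2). ∠VRP = 72.2° gives RP at 88.4° from the x-axis; with |RP| = 22.3, P = (-6.63, 3.08). ∠RPM = 123.4° gives PM at 31.8° from the x-axis; with |PM| = 15.1, M = (6.20, 11.0). Then |SM| = |M − S| = 12.7.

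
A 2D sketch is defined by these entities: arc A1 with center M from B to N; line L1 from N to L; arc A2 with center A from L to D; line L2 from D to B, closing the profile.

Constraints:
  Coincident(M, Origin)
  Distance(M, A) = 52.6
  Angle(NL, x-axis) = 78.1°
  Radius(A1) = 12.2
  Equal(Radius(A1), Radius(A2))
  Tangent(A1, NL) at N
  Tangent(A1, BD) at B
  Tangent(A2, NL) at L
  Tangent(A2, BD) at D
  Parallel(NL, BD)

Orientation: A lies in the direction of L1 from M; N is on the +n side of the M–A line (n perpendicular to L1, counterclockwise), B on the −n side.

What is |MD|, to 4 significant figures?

54.00

The slot axis is L1's direction at 78.1°, so u = (cos 78.1°, sin 78.1°) = (0.2062, 0.9785) and n = (−sin 78.1°, cos 78.1°) = (-0.9785, 0.2062). M is at the origin and A lies 52.6 along u from M, so A = 52.6·u = (10.85, 51.47). Tangency of A1 to both parallel lines with radius 12.2 puts N and B at M ± 12.2·n: N = (-11.94, 2.516), B = (11.94, -2.516). Equal radii place L and D the same way about A: L = A + 12.2·n = (-1.091, 53.99), D = A − 12.2·n = (22.78, 48.95). Then |MD| = |D − M| = 54.00.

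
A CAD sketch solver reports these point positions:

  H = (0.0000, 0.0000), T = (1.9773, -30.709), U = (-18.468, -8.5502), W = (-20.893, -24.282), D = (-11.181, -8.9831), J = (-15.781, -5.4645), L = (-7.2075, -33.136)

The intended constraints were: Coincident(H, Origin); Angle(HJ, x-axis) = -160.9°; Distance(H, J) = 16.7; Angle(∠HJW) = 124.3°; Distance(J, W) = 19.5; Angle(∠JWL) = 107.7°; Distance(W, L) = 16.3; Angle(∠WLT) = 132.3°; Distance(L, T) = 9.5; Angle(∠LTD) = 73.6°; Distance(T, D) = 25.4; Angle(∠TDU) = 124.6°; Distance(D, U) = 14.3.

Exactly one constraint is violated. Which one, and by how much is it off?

Distance(D, U) = 14.3 — off by 7.00.

H = (0.00, 0.00) ✓; HJ at -160.9° ✓; |HJ| = 16.70 ✓; ∠HJW = 124.3° ✓; |JW| = 19.50 ✓; ∠JWL = 107.7° ✓; |WL| = 16.30 ✓; ∠WLT = 132.3° ✓; |LT| = 9.500 ✓; ∠LTD = 73.60° ✓; |TD| = 25.40 ✓; ∠TDU = 124.6° ✓; |DU| = 7.300 ✗.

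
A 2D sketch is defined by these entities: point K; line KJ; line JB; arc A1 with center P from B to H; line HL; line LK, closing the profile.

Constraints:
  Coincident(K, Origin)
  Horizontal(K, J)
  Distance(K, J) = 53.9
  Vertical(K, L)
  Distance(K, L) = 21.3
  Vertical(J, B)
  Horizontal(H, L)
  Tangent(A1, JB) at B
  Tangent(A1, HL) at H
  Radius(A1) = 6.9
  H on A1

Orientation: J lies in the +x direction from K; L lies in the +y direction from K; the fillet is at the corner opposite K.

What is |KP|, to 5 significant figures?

49.156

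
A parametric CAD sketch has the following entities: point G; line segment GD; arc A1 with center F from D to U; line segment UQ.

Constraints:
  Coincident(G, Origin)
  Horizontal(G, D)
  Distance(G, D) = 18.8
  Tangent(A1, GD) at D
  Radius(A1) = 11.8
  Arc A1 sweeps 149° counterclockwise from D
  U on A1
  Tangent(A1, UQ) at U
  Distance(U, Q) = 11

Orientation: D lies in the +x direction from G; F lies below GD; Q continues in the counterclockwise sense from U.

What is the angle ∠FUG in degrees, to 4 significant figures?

61.14°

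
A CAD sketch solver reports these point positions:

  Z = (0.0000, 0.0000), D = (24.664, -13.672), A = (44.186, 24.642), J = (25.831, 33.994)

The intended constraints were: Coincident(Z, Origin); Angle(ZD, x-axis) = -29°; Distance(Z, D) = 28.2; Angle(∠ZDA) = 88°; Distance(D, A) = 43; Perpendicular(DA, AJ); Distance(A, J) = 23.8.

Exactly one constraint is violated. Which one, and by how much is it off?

Distance(A, J) = 23.8 — off by 3.20.

Z = (0.00, 0.00) ✓; ZD at -29.00° ✓; |ZD| = 28.20 ✓; ∠ZDA = 88.00° ✓; |DA| = 43.00 ✓; ∠(DA, AJ) = 90.00° ✓; |AJ| = 20.60 ✗.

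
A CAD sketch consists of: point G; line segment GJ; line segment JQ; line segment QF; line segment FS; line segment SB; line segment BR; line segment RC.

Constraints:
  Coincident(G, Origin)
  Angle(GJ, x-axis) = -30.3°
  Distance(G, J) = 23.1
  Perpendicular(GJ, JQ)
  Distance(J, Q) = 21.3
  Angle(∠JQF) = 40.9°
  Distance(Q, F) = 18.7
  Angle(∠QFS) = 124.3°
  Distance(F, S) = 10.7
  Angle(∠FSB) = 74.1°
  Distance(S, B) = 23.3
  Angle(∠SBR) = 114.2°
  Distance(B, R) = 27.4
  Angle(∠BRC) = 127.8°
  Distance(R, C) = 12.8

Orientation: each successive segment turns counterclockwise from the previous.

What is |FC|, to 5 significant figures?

36.484

∠SBR = 114.2° gives BR at 66.200° from the x-axis; with |BR| = 27.4, R = (44.486, 15.631). ∠BRC = 127.8° gives RC at 118.40° from the x-axis; with |RC| = 12.8, C = (38.398, 26.891). Then |FC| = |C − F| = 36.484.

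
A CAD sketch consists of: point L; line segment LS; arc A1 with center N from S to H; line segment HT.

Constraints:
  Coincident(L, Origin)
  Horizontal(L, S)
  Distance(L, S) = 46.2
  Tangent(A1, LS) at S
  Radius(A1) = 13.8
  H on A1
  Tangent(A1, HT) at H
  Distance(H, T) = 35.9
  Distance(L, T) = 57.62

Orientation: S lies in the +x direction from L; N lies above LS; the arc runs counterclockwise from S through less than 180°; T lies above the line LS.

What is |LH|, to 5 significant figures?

60.701

Checks: L.y = 0.00, S.y = 0.00 ✓; ∠(NS, SL) = 90.00° ✓; |NH| = 13.80 ✓; ∠(NH, HT) = 90.00° ✓; |HT| = 35.90 ✓; |LT| = 57.62 ✓.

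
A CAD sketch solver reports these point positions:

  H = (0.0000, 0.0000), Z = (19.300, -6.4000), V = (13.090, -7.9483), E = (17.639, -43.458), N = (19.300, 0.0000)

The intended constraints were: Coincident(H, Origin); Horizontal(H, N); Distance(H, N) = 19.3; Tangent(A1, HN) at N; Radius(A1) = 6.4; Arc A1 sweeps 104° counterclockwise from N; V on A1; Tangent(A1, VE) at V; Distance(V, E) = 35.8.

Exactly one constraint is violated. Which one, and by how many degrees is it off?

Tangent(A1, VE) at V — off by 6.70°.

H = (0.00, 0.00) ✓; H.y = 0.00, N.y = 0.00 ✓; |HN| = 19.30 ✓; ∠(ZN, NH) = 90.00° ✓; |ZN| = 6.400 ✓; bearing(Z→V) − bearing(Z→N) = 104.0° ✓; |ZV| = 6.400 ✓; ∠(ZV, VE) = 96.70° ✗; |VE| = 35.80 ✓.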